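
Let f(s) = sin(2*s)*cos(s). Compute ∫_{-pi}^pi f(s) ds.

0

Use the identity sin(2*s)cos(s) = [sin(3*s) + sin(s)]/2.
An antiderivative is F(s) = -cos(s)/2 - cos(3*s)/6.
Then F(pi) - F(-pi) = (2/3) - (2/3) = 0.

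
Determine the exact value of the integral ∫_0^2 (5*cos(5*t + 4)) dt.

Let u = 5*t + 4, so du = 5 dt. When t = 0, u = 4; when t = 2, u = 14.
The integral becomes ∫ cos(u) du from 4 to 14, with antiderivative sin(u).
Back in t: F(t) = sin(5*t + 4).
Then F(2) - F(0) = (sin(14)) - (sin(4)) = -sin(4) + sin(14).

-sin(4) + sin(14)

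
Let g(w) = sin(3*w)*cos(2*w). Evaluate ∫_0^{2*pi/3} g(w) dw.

Use the identity sin(3*w)cos(2*w) = [sin(5*w) + sin(w)]/2.
An antiderivative is F(w) = -cos(w)/2 - cos(5*w)/10.
Then F(2*pi/3) - F(0) = (3/10) - (-3/5) = 9/10.

9/10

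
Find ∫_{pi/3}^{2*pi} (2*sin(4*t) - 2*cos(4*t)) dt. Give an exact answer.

-3/4 - sqrt(3)/4

An antiderivative is F(t) = -sin(4*t)/2 - cos(4*t)/2.
Then F(2*pi) - F(pi/3) = (-1/2) - (1/4 + sqrt(3)/4) = -3/4 - sqrt(3)/4.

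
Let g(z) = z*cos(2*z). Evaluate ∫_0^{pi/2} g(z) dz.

Integrate by parts once (u = z, dv = cos(2*z) dz).
An antiderivative is F(z) = z*sin(2*z)/2 + cos(2*z)/4.
Then F(pi/2) - F(0) = (-1/4) - (1/4) = -1/2.

-1/2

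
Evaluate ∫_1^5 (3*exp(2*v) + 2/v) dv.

-3*exp(2)/2 + log(25) + 3*exp(10)/2

An antiderivative is F(v) = 3*exp(2*v)/2 + 2*log(v).
Then F(5) - F(1) = (log(25) + 3*exp(10)/2) - (3*exp(2)/2) = -3*exp(2)/2 + log(25) + 3*exp(10)/2.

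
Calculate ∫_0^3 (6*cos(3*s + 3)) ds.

2*sin(12) - 2*sin(3)

Let u = 3*s + 3, so du = 3 ds. When s = 0, u = 3; when s = 3, u = 12.
The integral becomes 2·∫ cos(u) du from 3 to 12, with antiderivative 2*sin(u).
Back in s: F(s) = 2*sin(3*s + 3).
Then F(3) - F(0) = (2*sin(12)) - (2*sin(3)) = 2*sin(12) - 2*sin(3).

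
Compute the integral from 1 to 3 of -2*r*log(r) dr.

4 - 9*log(3)

Integrate by parts once (u = ln r, dv = -2*r dr).
An antiderivative is F(r) = -r**2*(2*log(r) - 1)/2.
Then F(3) - F(1) = (9/2 - 9*log(3)) - (1/2) = 4 - 9*log(3).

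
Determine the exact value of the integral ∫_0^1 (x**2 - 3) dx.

-8/3

By the power rule, an antiderivative is F(x) = x**3/3 - 3*x.
Then F(1) - F(0) = (-8/3) - (0) = -8/3.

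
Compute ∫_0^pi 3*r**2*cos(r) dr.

-6*pi

Integrate by parts twice (u = r^2, dv = 3*cos(r) dr).
An antiderivative is F(r) = 3*r**2*sin(r) + 6*r*cos(r) - 6*sin(r).
Then F(pi) - F(0) = (-6*pi) - (0) = -6*pi.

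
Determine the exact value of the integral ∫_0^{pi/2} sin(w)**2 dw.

pi/4

Use the identity sin^2(w) = (1 - cos(2*w))/2.
An antiderivative is F(w) = w/2 - sin(2*w)/4.
Then F(pi/2) - F(0) = (pi/4) - (0) = pi/4.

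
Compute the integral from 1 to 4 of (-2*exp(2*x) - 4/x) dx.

-exp(8) - 8*log(2) + exp(2)

An antiderivative is F(x) = -exp(2*x) - 4*log(x).
Then F(4) - F(1) = (-exp(8) - 8*log(2)) - (-exp(2)) = -exp(8) - 8*log(2) + exp(2).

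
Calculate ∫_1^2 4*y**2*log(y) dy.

-28/9 + 32*log(2)/3

Integrate by parts once (u = ln y, dv = 4*y**2 dy).
An antiderivative is F(y) = 4*y**3*(3*log(y) - 1)/9.
Then F(2) - F(1) = (-32/9 + 32*log(2)/3) - (-4/9) = -28/9 + 32*log(2)/3.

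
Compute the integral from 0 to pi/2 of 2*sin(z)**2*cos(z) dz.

Let u = sin(z), so du = cos(z) dz. When z = 0, u = 0; when z = pi/2, u = 1.
The integral becomes 2·∫ u**2 du from 0 to 1, with antiderivative 2*u**3/3.
Back in z: F(z) = 2*sin(z)**3/3.
Then F(pi/2) - F(0) = (2/3) - (0) = 2/3.

2/3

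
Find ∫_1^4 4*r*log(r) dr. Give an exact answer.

-15 + 64*log(2)

Integrate by parts once (u = ln r, dv = 4*r dr).
An antiderivative is F(r) = r**2*(2*log(r) - 1).
Then F(4) - F(1) = (-16 + 64*log(2)) - (-1) = -15 + 64*log(2).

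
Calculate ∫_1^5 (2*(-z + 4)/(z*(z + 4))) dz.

-8*log(3) + 6*log(5)

Factor the denominator: z**2 + 4*z = (z + 4)z.
Partial fractions: 2*(-z + 4)/(z*(z + 4)) = -4/(z + 4) + 2/z.
An antiderivative is F(z) = 2*log(z) - 4*log(z + 4).
Then F(5) - F(1) = (-8*log(3) + 2*log(5)) - (-4*log(5)) = -8*log(3) + 6*log(5).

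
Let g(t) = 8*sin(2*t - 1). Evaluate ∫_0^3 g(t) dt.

-4*cos(5) + 4*cos(1)

Let u = 2*t - 1, so du = 2 dt. When t = 0, u = -1; when t = 3, u = 5.
The integral becomes 4·∫ sin(u) du from -1 to 5, with antiderivative -4*cos(u).
Back in t: F(t) = -4*cos(2*t - 1).
Then F(3) - F(0) = (-4*cos(5)) - (-4*cos(1)) = -4*cos(5) + 4*cos(1).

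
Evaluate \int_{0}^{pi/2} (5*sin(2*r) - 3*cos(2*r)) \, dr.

An antiderivative is F(r) = -3*sin(2*r)/2 - 5*cos(2*r)/2.
Then F(pi/2) - F(0) = (5/2) - (-5/2) = 5.

5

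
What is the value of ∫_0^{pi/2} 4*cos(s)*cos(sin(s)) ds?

4*sin(1)

Let u = sin(s), so du = cos(s) ds. When s = 0, u = 0; when s = pi/2, u = 1.
The integral becomes 4·∫ cos(u) du from 0 to 1, with antiderivative 4*sin(u).
Back in s: F(s) = 4*sin(sin(s)).
Then F(pi/2) - F(0) = (4*sin(1)) - (0) = 4*sin(1).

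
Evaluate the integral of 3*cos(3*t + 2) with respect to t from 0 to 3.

sin(11) - sin(2)

Let u = 3*t + 2, so du = 3 dt. When t = 0, u = 2; when t = 3, u = 11.
The integral becomes ∫ cos(u) du from 2 to 11, with antiderivative sin(u).
Back in t: F(t) = sin(3*t + 2).
Then F(3) - F(0) = (sin(11)) - (sin(2)) = sin(11) - sin(2).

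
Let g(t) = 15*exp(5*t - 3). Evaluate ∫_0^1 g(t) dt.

-(3 - 3*exp(5))*exp(-3)

Let u = 5*t - 3, so du = 5 dt. When t = 0, u = -3; when t = 1, u = 2.
The integral becomes 3·∫ exp(u) du from -3 to 2, with antiderivative 3*exp(u).
Back in t: F(t) = 3*exp(5*t - 3).
Then F(1) - F(0) = (3*exp(2)) - (3*exp(-3)) = -(3 - 3*exp(5))*exp(-3).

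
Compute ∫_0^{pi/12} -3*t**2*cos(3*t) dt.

sqrt(2)*(-8*pi - pi**2 + 32)/288

Integrate by parts twice (u = t^2, dv = -3*cos(3*t) dt).
An antiderivative is F(t) = -t**2*sin(3*t) - 2*t*cos(3*t)/3 + 2*sin(3*t)/9.
Then F(pi/12) - F(0) = (sqrt(2)*(-8*pi - pi**2 + 32)/288) - (0) = sqrt(2)*(-8*pi - pi**2 + 32)/288.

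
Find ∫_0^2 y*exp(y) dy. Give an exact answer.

Integrate by parts once (u = y, dv = exp(y) dy).
An antiderivative is F(y) = (y - 1)*exp(y).
Then F(2) - F(0) = (exp(2)) - (-1) = 1 + exp(2).

1 + exp(2)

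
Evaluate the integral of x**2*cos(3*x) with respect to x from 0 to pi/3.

-2*pi/27

Integrate by parts twice (u = x^2, dv = cos(3*x) dx).
An antiderivative is F(x) = x**2*sin(3*x)/3 + 2*x*cos(3*x)/9 - 2*sin(3*x)/27.
Then F(pi/3) - F(0) = (-2*pi/27) - (0) = -2*pi/27.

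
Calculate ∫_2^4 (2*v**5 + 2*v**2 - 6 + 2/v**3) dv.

65737/48

By the power rule, an antiderivative is F(v) = v**6/3 + 2*v**3/3 - 6*v - 1/v**2.
Then F(4) - F(2) = (22143/16) - (173/12) = 65737/48.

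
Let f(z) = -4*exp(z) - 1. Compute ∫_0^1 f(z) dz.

An antiderivative is F(z) = -z - 4*exp(z).
Then F(1) - F(0) = (-4*E - 1) - (-4) = 3 - 4*E.

3 - 4*E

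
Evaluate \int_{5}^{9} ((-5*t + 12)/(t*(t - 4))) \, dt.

-6*log(3) + log(5)

Factor the denominator: t**2 - 4*t = t(t - 4).
Partial fractions: (-5*t + 12)/(t*(t - 4)) = -3/t - 2/(t - 4).
An antiderivative is F(t) = -3*log(t) - 2*log(t - 4).
Then F(9) - F(5) = (-6*log(3) - 2*log(5)) - (-3*log(5)) = -6*log(3) + log(5).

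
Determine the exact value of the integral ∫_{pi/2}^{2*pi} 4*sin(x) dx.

An antiderivative is F(x) = -4*cos(x).
Then F(2*pi) - F(pi/2) = (-4) - (0) = -4.

-4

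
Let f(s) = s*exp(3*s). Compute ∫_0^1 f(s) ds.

1/9 + 2*exp(3)/9

Integrate by parts once (u = s, dv = exp(3*s) ds).
An antiderivative is F(s) = (3*s - 1)*exp(3*s)/9.
Then F(1) - F(0) = (2*exp(3)/9) - (-1/9) = 1/9 + 2*exp(3)/9.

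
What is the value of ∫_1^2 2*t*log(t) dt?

Integrate by parts once (u = ln t, dv = 2*t dt).
An antiderivative is F(t) = t**2*(2*log(t) - 1)/2.
Then F(2) - F(1) = (-2 + log(16)) - (-1/2) = -3/2 + log(16).

-3/2 + log(16)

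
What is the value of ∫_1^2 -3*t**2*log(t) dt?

7/3 - 8*log(2)

Integrate by parts once (u = ln t, dv = -3*t**2 dt).
An antiderivative is F(t) = -t**3*(3*log(t) - 1)/3.
Then F(2) - F(1) = (8/3 - 8*log(2)) - (1/3) = 7/3 - 8*log(2).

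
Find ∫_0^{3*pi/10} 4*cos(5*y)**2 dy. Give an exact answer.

3*pi/5

Use the identity cos^2(5*y) = (1 + cos(10*y))/2.
An antiderivative is F(y) = 2*y + sin(10*y)/5.
Then F(3*pi/10) - F(0) = (3*pi/5) - (0) = 3*pi/5.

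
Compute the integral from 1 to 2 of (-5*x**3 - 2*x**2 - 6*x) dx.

-389/12

By the power rule, an antiderivative is F(x) = -5*x**4/4 - 2*x**3/3 - 3*x**2.
Then F(2) - F(1) = (-112/3) - (-59/12) = -389/12.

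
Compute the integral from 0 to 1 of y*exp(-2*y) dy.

Integrate by parts once (u = y, dv = exp(-2*y) dy).
An antiderivative is F(y) = (-2*y - 1)*exp(-2*y)/4.
Then F(1) - F(0) = (-3*exp(-2)/4) - (-1/4) = (-3 + exp(2))*exp(-2)/4.

(-3 + exp(2))*exp(-2)/4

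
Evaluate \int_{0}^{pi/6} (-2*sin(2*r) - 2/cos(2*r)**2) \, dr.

An antiderivative is F(r) = cos(2*r) - tan(2*r).
Then F(pi/6) - F(0) = (1/2 - sqrt(3)) - (1) = -sqrt(3) - 1/2.

-sqrt(3) - 1/2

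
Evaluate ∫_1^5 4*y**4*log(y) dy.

Integrate by parts once (u = ln y, dv = 4*y**4 dy).
An antiderivative is F(y) = 4*y**5*(5*log(y) - 1)/25.
Then F(5) - F(1) = (-500 + 2500*log(5)) - (-4/25) = -12496/25 + 2500*log(5).

-12496/25 + 2500*log(5)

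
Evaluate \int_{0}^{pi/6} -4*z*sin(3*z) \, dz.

-4/9

Integrate by parts once (u = z, dv = -4*sin(3*z) dz).
An antiderivative is F(z) = 4*z*cos(3*z)/3 - 4*sin(3*z)/9.
Then F(pi/6) - F(0) = (-4/9) - (0) = -4/9.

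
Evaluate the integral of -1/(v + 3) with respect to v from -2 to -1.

An antiderivative is F(v) = -log(v + 3).
Then F(-1) - F(-2) = (-log(2)) - (0) = -log(2).

-log(2)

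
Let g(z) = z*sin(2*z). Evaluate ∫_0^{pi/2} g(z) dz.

Integrate by parts once (u = z, dv = sin(2*z) dz).
An antiderivative is F(z) = -z*cos(2*z)/2 + sin(2*z)/4.
Then F(pi/2) - F(0) = (pi/4) - (0) = pi/4.

pi/4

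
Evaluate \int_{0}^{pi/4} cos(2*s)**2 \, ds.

Use the identity cos^2(2*s) = (1 + cos(4*s))/2.
An antiderivative is F(s) = s/2 + sin(4*s)/8.
Then F(pi/4) - F(0) = (pi/8) - (0) = pi/8.

pi/8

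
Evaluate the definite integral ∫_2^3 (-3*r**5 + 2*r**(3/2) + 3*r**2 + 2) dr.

By the power rule, an antiderivative is F(r) = -r**6/2 + 4*r**(5/2)/5 + r**3 + 2*r.
Then F(3) - F(2) = (-663/2 + 36*sqrt(3)/5) - (-20 + 16*sqrt(2)/5) = -623/2 - 16*sqrt(2)/5 + 36*sqrt(3)/5.

-623/2 - 16*sqrt(2)/5 + 36*sqrt(3)/5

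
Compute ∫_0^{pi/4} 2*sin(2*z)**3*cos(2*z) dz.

Let u = sin(2*z), so du = 2*cos(2*z) dz. When z = 0, u = 0; when z = pi/4, u = 1.
The integral becomes ∫ u**3 du from 0 to 1, with antiderivative u**4/4.
Back in z: F(z) = sin(2*z)**4/4.
Then F(pi/4) - F(0) = (1/4) - (0) = 1/4.

1/4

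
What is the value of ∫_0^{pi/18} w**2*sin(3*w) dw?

-2/27 - sqrt(3)*pi**2/1944 + pi/162 + sqrt(3)/27

Integrate by parts twice (u = w^2, dv = sin(3*w) dw).
An antiderivative is F(w) = -w**2*cos(3*w)/3 + 2*w*sin(3*w)/9 + 2*cos(3*w)/27.
Then F(pi/18) - F(0) = (-sqrt(3)*pi**2/1944 + pi/162 + sqrt(3)/27) - (2/27) = -2/27 - sqrt(3)*pi**2/1944 + pi/162 + sqrt(3)/27.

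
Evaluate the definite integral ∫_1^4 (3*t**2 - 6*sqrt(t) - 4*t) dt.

5

By the power rule, an antiderivative is F(t) = -4*t**(3/2) + t**3 - 2*t**2.
Then F(4) - F(1) = (0) - (-5) = 5.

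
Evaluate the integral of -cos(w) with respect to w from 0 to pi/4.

-sqrt(2)/2

An antiderivative is F(w) = -sin(w).
Then F(pi/4) - F(0) = (-sqrt(2)/2) - (0) = -sqrt(2)/2.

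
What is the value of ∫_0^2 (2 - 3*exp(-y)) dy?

3*exp(-2) + 1

An antiderivative is F(y) = 2*y + 3*exp(-y).
Then F(2) - F(0) = (3*exp(-2) + 4) - (3) = 3*exp(-2) + 1.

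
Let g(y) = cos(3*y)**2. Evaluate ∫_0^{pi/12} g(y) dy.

Use the identity cos^2(3*y) = (1 + cos(6*y))/2.
An antiderivative is F(y) = y/2 + sin(6*y)/12.
Then F(pi/12) - F(0) = (1/12 + pi/24) - (0) = 1/12 + pi/24.

1/12 + pi/24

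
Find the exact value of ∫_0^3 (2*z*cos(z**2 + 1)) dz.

Let u = z**2 + 1, so du = 2*z dz. When z = 0, u = 1; when z = 3, u = 10.
The integral becomes ∫ cos(u) du from 1 to 10, with antiderivative sin(u).
Back in z: F(z) = sin(z**2 + 1).
Then F(3) - F(0) = (sin(10)) - (sin(1)) = -sin(1) + sin(10).

-sin(1) + sin(10)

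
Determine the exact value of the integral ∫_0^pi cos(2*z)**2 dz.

Use the identity cos^2(2*z) = (1 + cos(4*z))/2.
An antiderivative is F(z) = z/2 + sin(4*z)/8.
Then F(pi) - F(0) = (pi/2) - (0) = pi/2.

pi/2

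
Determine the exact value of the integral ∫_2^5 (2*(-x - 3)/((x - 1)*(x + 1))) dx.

-log(64)

Factor the denominator: x**2 - 1 = (x + 1)(x - 1).
Partial fractions: 2*(-x - 3)/((x - 1)*(x + 1)) = 2/(x + 1) - 4/(x - 1).
An antiderivative is F(x) = -4*log(x - 1) + 2*log(x + 1).
Then F(5) - F(2) = (log(9/64)) - (log(9)) = -log(64).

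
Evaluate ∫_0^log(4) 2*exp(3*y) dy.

42

Let u = exp(y), so du = exp(y) dy. When y = 0, u = 1; when y = log(4), u = 4.
The integral becomes 2·∫ u**2 du from 1 to 4, with antiderivative 2*u**3/3.
Back in y: F(y) = 2*exp(3*y)/3.
Then F(log(4)) - F(0) = (128/3) - (2/3) = 42.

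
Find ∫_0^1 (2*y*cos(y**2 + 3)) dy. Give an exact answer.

sin(4) - sin(3)

Let u = y**2 + 3, so du = 2*y dy. When y = 0, u = 3; when y = 1, u = 4.
The integral becomes ∫ cos(u) du from 3 to 4, with antiderivative sin(u).
Back in y: F(y) = sin(y**2 + 3).
Then F(1) - F(0) = (sin(4)) - (sin(3)) = sin(4) - sin(3).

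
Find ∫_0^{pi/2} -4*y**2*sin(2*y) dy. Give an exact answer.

Integrate by parts twice (u = y^2, dv = -4*sin(2*y) dy).
An antiderivative is F(y) = 2*y**2*cos(2*y) - 2*y*sin(2*y) - cos(2*y).
Then F(pi/2) - F(0) = (1 - pi**2/2) - (-1) = 2 - pi**2/2.

2 - pi**2/2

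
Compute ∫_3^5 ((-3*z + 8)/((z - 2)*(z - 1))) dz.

log(9/32)

Factor the denominator: z**2 - 3*z + 2 = (z - 1)(z - 2).
Partial fractions: (-3*z + 8)/((z - 2)*(z - 1)) = -5/(z - 1) + 2/(z - 2).
An antiderivative is F(z) = 2*log(z - 2) - 5*log(z - 1).
Then F(5) - F(3) = (-10*log(2) + 2*log(3)) - (-log(32)) = log(9/32).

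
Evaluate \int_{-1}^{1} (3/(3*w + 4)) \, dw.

An antiderivative is F(w) = log(3*w + 4).
Then F(1) - F(-1) = (log(7)) - (0) = log(7).

log(7)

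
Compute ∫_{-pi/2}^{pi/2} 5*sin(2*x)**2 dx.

5*pi/2

Use the identity sin^2(2*x) = (1 - cos(4*x))/2.
An antiderivative is F(x) = 5*x/2 - 5*sin(4*x)/8.
Then F(pi/2) - F(-pi/2) = (5*pi/4) - (-5*pi/4) = 5*pi/2.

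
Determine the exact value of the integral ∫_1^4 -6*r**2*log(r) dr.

42 - 256*log(2)

Integrate by parts once (u = ln r, dv = -6*r**2 dr).
An antiderivative is F(r) = -2*r**3*(3*log(r) - 1)/3.
Then F(4) - F(1) = (128/3 - 256*log(2)) - (2/3) = 42 - 256*log(2).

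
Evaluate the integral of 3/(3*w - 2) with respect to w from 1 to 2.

An antiderivative is F(w) = log(3*w - 2).
Then F(2) - F(1) = (log(4)) - (0) = log(4).

log(4)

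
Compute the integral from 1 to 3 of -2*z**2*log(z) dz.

52/9 - 18*log(3)

Integrate by parts once (u = ln z, dv = -2*z**2 dz).
An antiderivative is F(z) = -2*z**3*(3*log(z) - 1)/9.
Then F(3) - F(1) = (6 - 18*log(3)) - (2/9) = 52/9 - 18*log(3).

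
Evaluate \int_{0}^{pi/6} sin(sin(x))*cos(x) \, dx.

Let u = sin(x), so du = cos(x) dx. When x = 0, u = 0; when x = pi/6, u = 1/2.
The integral becomes ∫ sin(u) du from 0 to 1/2, with antiderivative -cos(u).
Back in x: F(x) = -cos(sin(x)).
Then F(pi/6) - F(0) = (-cos(1/2)) - (-1) = 1 - cos(1/2).

1 - cos(1/2)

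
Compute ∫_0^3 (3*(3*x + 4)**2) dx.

711

Let u = 3*x + 4, so du = 3 dx. When x = 0, u = 4; when x = 3, u = 13.
The integral becomes ∫ u**2 du from 4 to 13, with antiderivative u**3/3.
Back in x: F(x) = (3*x + 4)**3/3.
Then F(3) - F(0) = (2197/3) - (64/3) = 711.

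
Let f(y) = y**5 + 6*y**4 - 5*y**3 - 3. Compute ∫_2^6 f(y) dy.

231692/15

By the power rule, an antiderivative is F(y) = y**6/6 + 6*y**5/5 - 5*y**4/4 - 3*y.
Then F(6) - F(2) = (77346/5) - (346/15) = 231692/15.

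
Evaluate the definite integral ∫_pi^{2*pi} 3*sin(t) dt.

An antiderivative is F(t) = -3*cos(t).
Then F(2*pi) - F(pi) = (-3) - (3) = -6.

-6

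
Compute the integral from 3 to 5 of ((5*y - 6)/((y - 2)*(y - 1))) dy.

Factor the denominator: y**2 - 3*y + 2 = (y - 1)(y - 2).
Partial fractions: (5*y - 6)/((y - 2)*(y - 1)) = 1/(y - 1) + 4/(y - 2).
An antiderivative is F(y) = 4*log(y - 2) + log(y - 1).
Then F(5) - F(3) = (2*log(2) + 4*log(3)) - (log(2)) = log(2) + 4*log(3).

log(2) + 4*log(3)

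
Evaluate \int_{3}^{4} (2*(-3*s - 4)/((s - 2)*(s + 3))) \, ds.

Factor the denominator: s**2 + s - 6 = (s + 3)(s - 2).
Partial fractions: 2*(-3*s - 4)/((s - 2)*(s + 3)) = -2/(s + 3) - 4/(s - 2).
An antiderivative is F(s) = -4*log(s - 2) - 2*log(s + 3).
Then F(4) - F(3) = (-2*log(7) - 4*log(2)) - (-log(36)) = -2*log(7) - 2*log(2) + 2*log(3).

-2*log(7) - 2*log(2) + 2*log(3)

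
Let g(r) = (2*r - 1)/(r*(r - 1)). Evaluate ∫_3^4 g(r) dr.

log(2)

Factor the denominator: r**2 - r = r(r - 1).
Partial fractions: (2*r - 1)/(r*(r - 1)) = 1/r + 1/(r - 1).
An antiderivative is F(r) = log(r) + log(r - 1).
Then F(4) - F(3) = (log(12)) - (log(6)) = log(2).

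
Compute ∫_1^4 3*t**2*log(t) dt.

-21 + 128*log(2)

Integrate by parts once (u = ln t, dv = 3*t**2 dt).
An antiderivative is F(t) = t**3*(3*log(t) - 1)/3.
Then F(4) - F(1) = (-64/3 + 128*log(2)) - (-1/3) = -21 + 128*log(2).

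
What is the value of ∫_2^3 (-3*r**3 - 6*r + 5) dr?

-235/4

By the power rule, an antiderivative is F(r) = -3*r**4/4 - 3*r**2 + 5*r.
Then F(3) - F(2) = (-291/4) - (-14) = -235/4.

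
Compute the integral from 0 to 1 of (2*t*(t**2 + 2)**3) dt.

Let u = t**2 + 2, so du = 2*t dt. When t = 0, u = 2; when t = 1, u = 3.
The integral becomes ∫ u**3 du from 2 to 3, with antiderivative u**4/4.
Back in t: F(t) = (t**2 + 2)**4/4.
Then F(1) - F(0) = (81/4) - (4) = 65/4.

65/4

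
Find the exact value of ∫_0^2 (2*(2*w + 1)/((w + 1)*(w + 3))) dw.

-6*log(3) + 5*log(5)

Factor the denominator: w**2 + 4*w + 3 = (w + 3)(w + 1).
Partial fractions: 2*(2*w + 1)/((w + 1)*(w + 3)) = 5/(w + 3) - 1/(w + 1).
An antiderivative is F(w) = -log(w + 1) + 5*log(w + 3).
Then F(2) - F(0) = (-log(3) + 5*log(5)) - (5*log(3)) = -6*log(3) + 5*log(5).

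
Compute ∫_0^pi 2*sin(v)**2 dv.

pi

Use the identity sin^2(v) = (1 - cos(2*v))/2.
An antiderivative is F(v) = v - sin(2*v)/2.
Then F(pi) - F(0) = (pi) - (0) = pi.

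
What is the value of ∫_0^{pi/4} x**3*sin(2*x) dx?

Integrate by parts 3 times (u = x^3, dv = sin(2*x) dx).
An antiderivative is F(x) = -x**3*cos(2*x)/2 + 3*x**2*sin(2*x)/4 + 3*x*cos(2*x)/4 - 3*sin(2*x)/8.
Then F(pi/4) - F(0) = (-3/8 + 3*pi**2/64) - (0) = -3/8 + 3*pi**2/64.

-3/8 + 3*pi**2/64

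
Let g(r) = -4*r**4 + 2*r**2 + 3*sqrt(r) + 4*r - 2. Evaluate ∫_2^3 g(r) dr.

-2222/15 - 4*sqrt(2) + 6*sqrt(3)

By the power rule, an antiderivative is F(r) = -4*r**5/5 + 2*r**(3/2) + 2*r**3/3 + 2*r**2 - 2*r.
Then F(3) - F(2) = (-822/5 + 6*sqrt(3)) - (-244/15 + 4*sqrt(2)) = -2222/15 - 4*sqrt(2) + 6*sqrt(3).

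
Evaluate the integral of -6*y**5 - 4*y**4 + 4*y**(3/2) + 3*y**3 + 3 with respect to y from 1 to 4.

By the power rule, an antiderivative is F(y) = -y**6 + 8*y**(5/2)/5 - 4*y**5/5 + 3*y**4/4 + 3*y.
Then F(4) - F(1) = (-4660) - (71/20) = -93271/20.

-93271/20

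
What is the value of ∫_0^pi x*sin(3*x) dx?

Integrate by parts once (u = x, dv = sin(3*x) dx).
An antiderivative is F(x) = -x*cos(3*x)/3 + sin(3*x)/9.
Then F(pi) - F(0) = (pi/3) - (0) = pi/3.

pi/3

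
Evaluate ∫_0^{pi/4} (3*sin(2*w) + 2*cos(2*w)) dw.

5/2

An antiderivative is F(w) = sin(2*w) - 3*cos(2*w)/2.
Then F(pi/4) - F(0) = (1) - (-3/2) = 5/2.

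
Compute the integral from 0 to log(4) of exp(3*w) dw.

Let u = exp(w), so du = exp(w) dw. When w = 0, u = 1; when w = log(4), u = 4.
The integral becomes ∫ u**2 du from 1 to 4, with antiderivative u**3/3.
Back in w: F(w) = exp(3*w)/3.
Then F(log(4)) - F(0) = (64/3) - (1/3) = 21.

21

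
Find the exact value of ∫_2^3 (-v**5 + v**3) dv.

-1135/12

By the power rule, an antiderivative is F(v) = -v**6/6 + v**4/4.
Then F(3) - F(2) = (-405/4) - (-20/3) = -1135/12.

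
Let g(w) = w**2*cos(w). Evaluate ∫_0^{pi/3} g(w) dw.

-sqrt(3) + sqrt(3)*pi**2/18 + pi/3

Integrate by parts twice (u = w^2, dv = cos(w) dw).
An antiderivative is F(w) = w**2*sin(w) + 2*w*cos(w) - 2*sin(w).
Then F(pi/3) - F(0) = (-sqrt(3) + sqrt(3)*pi**2/18 + pi/3) - (0) = -sqrt(3) + sqrt(3)*pi**2/18 + pi/3.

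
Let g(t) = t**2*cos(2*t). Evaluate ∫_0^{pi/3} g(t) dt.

-pi/12 - sqrt(3)/8 + sqrt(3)*pi**2/36

Integrate by parts twice (u = t^2, dv = cos(2*t) dt).
An antiderivative is F(t) = t**2*sin(2*t)/2 + t*cos(2*t)/2 - sin(2*t)/4.
Then F(pi/3) - F(0) = (-pi/12 - sqrt(3)/8 + sqrt(3)*pi**2/36) - (0) = -pi/12 - sqrt(3)/8 + sqrt(3)*pi**2/36.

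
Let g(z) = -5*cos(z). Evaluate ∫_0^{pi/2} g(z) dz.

-5

An antiderivative is F(z) = -5*sin(z).
Then F(pi/2) - F(0) = (-5) - (0) = -5.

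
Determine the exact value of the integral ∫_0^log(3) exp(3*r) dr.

26/3

Let u = exp(r), so du = exp(r) dr. When r = 0, u = 1; when r = log(3), u = 3.
The integral becomes ∫ u**2 du from 1 to 3, with antiderivative u**3/3.
Back in r: F(r) = exp(3*r)/3.
Then F(log(3)) - F(0) = (9) - (1/3) = 26/3.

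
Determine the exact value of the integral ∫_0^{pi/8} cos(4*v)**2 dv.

Use the identity cos^2(4*v) = (1 + cos(8*v))/2.
An antiderivative is F(v) = v/2 + sin(8*v)/16.
Then F(pi/8) - F(0) = (pi/16) - (0) = pi/16.

pi/16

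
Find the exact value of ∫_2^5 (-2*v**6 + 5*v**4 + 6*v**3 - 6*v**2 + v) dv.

-129513/7

By the power rule, an antiderivative is F(v) = -2*v**7/7 + v**5 + 3*v**4/2 - 2*v**3 + v**2/2.
Then F(5) - F(2) = (-129475/7) - (38/7) = -129513/7.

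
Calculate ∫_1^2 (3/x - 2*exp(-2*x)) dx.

-exp(-2) + exp(-4) + 3*log(2)

An antiderivative is F(x) = 3*log(x) + exp(-2*x).
Then F(2) - F(1) = (exp(-4) + 3*log(2)) - (exp(-2)) = -exp(-2) + exp(-4) + 3*log(2).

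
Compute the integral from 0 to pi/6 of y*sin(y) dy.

Integrate by parts once (u = y, dv = sin(y) dy).
An antiderivative is F(y) = -y*cos(y) + sin(y).
Then F(pi/6) - F(0) = (-sqrt(3)*pi/12 + 1/2) - (0) = -sqrt(3)*pi/12 + 1/2.

-sqrt(3)*pi/12 + 1/2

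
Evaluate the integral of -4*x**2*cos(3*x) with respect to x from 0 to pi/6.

8/27 - pi**2/27

Integrate by parts twice (u = x^2, dv = -4*cos(3*x) dx).
An antiderivative is F(x) = -4*x**2*sin(3*x)/3 - 8*x*cos(3*x)/9 + 8*sin(3*x)/27.
Then F(pi/6) - F(0) = (8/27 - pi**2/27) - (0) = 8/27 - pi**2/27.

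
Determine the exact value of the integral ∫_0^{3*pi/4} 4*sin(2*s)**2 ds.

Use the identity sin^2(2*s) = (1 - cos(4*s))/2.
An antiderivative is F(s) = 2*s - sin(4*s)/2.
Then F(3*pi/4) - F(0) = (3*pi/2) - (0) = 3*pi/2.

3*pi/2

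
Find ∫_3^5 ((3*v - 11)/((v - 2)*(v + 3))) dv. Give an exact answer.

-5*log(3) + 8*log(2)

Factor the denominator: v**2 + v - 6 = (v + 3)(v - 2).
Partial fractions: (3*v - 11)/((v - 2)*(v + 3)) = 4/(v + 3) - 1/(v - 2).
An antiderivative is F(v) = -log(v - 2) + 4*log(v + 3).
Then F(5) - F(3) = (-log(3) + 12*log(2)) - (4*log(2) + 4*log(3)) = -5*log(3) + 8*log(2).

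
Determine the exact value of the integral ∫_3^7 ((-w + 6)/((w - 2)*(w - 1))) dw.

-5*log(3) + 4*log(5)

Factor the denominator: w**2 - 3*w + 2 = (w - 1)(w - 2).
Partial fractions: (-w + 6)/((w - 2)*(w - 1)) = -5/(w - 1) + 4/(w - 2).
An antiderivative is F(w) = 4*log(w - 2) - 5*log(w - 1).
Then F(7) - F(3) = (-5*log(3) - 5*log(2) + 4*log(5)) - (-log(32)) = -5*log(3) + 4*log(5).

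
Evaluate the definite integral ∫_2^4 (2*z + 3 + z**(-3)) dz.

By the power rule, an antiderivative is F(z) = z**2 + 3*z - 1/(2*z**2).
Then F(4) - F(2) = (895/32) - (79/8) = 579/32.

579/32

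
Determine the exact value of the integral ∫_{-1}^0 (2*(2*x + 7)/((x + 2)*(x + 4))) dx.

log(32/3)

Factor the denominator: x**2 + 6*x + 8 = (x + 4)(x + 2).
Partial fractions: 2*(2*x + 7)/((x + 2)*(x + 4)) = 1/(x + 4) + 3/(x + 2).
An antiderivative is F(x) = 3*log(x + 2) + log(x + 4).
Then F(0) - F(-1) = (log(32)) - (log(3)) = log(32/3).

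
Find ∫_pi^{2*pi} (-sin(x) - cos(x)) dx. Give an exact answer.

An antiderivative is F(x) = -sin(x) + cos(x).
Then F(2*pi) - F(pi) = (1) - (-1) = 2.

2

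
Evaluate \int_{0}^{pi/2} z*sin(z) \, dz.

1

Integrate by parts once (u = z, dv = sin(z) dz).
An antiderivative is F(z) = -z*cos(z) + sin(z).
Then F(pi/2) - F(0) = (1) - (0) = 1.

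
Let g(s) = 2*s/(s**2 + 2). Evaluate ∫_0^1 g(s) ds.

Let u = s**2 + 2, so du = 2*s ds. When s = 0, u = 2; when s = 1, u = 3.
The integral becomes ∫ 1/u du from 2 to 3, with antiderivative log(u).
Back in s: F(s) = log(s**2 + 2).
Then F(1) - F(0) = (log(3)) - (log(2)) = log(3/2).

log(3/2)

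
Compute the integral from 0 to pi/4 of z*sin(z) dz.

sqrt(2)*(4 - pi)/8

Integrate by parts once (u = z, dv = sin(z) dz).
An antiderivative is F(z) = -z*cos(z) + sin(z).
Then F(pi/4) - F(0) = (sqrt(2)*(4 - pi)/8) - (0) = sqrt(2)*(4 - pi)/8.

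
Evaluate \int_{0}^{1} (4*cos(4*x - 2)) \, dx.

Let u = 4*x - 2, so du = 4 dx. When x = 0, u = -2; when x = 1, u = 2.
The integral becomes ∫ cos(u) du from -2 to 2, with antiderivative sin(u).
Back in x: F(x) = sin(4*x - 2).
Then F(1) - F(0) = (sin(2)) - (-sin(2)) = 2*sin(2).

2*sin(2)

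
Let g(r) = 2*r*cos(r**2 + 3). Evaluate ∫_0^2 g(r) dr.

Let u = r**2 + 3, so du = 2*r dr. When r = 0, u = 3; when r = 2, u = 7.
The integral becomes ∫ cos(u) du from 3 to 7, with antiderivative sin(u).
Back in r: F(r) = sin(r**2 + 3).
Then F(2) - F(0) = (sin(7)) - (sin(3)) = -sin(3) + sin(7).

-sin(3) + sin(7)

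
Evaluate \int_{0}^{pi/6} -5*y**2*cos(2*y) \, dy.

-5*pi/24 - 5*sqrt(3)*pi**2/144 + 5*sqrt(3)/8

Integrate by parts twice (u = y^2, dv = -5*cos(2*y) dy).
An antiderivative is F(y) = -5*y**2*sin(2*y)/2 - 5*y*cos(2*y)/2 + 5*sin(2*y)/4.
Then F(pi/6) - F(0) = (-5*pi/24 - 5*sqrt(3)*pi**2/144 + 5*sqrt(3)/8) - (0) = -5*pi/24 - 5*sqrt(3)*pi**2/144 + 5*sqrt(3)/8.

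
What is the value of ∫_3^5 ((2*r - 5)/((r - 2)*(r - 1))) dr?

Factor the denominator: r**2 - 3*r + 2 = (r - 1)(r - 2).
Partial fractions: (2*r - 5)/((r - 2)*(r - 1)) = 3/(r - 1) - 1/(r - 2).
An antiderivative is F(r) = -log(r - 2) + 3*log(r - 1).
Then F(5) - F(3) = (log(64/3)) - (log(8)) = log(8/3).

log(8/3)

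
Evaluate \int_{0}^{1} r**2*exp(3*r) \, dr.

Integrate by parts twice (u = r^2, dv = exp(3*r) dr).
An antiderivative is F(r) = (9*r**2 - 6*r + 2)*exp(3*r)/27.
Then F(1) - F(0) = (5*exp(3)/27) - (2/27) = -2/27 + 5*exp(3)/27.

-2/27 + 5*exp(3)/27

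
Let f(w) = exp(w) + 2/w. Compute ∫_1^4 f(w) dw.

-exp(1) + log(16) + exp(4)

An antiderivative is F(w) = exp(w) + 2*log(w).
Then F(4) - F(1) = (log(16) + exp(4)) - (exp(1)) = -exp(1) + log(16) + exp(4).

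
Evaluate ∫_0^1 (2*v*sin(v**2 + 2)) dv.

cos(2) - cos(3)

Let u = v**2 + 2, so du = 2*v dv. When v = 0, u = 2; when v = 1, u = 3.
The integral becomes ∫ sin(u) du from 2 to 3, with antiderivative -cos(u).
Back in v: F(v) = -cos(v**2 + 2).
Then F(1) - F(0) = (-cos(3)) - (-cos(2)) = cos(2) - cos(3).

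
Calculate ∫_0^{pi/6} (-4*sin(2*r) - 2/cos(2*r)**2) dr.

-sqrt(3) - 1

An antiderivative is F(r) = 2*cos(2*r) - tan(2*r).
Then F(pi/6) - F(0) = (1 - sqrt(3)) - (2) = -sqrt(3) - 1.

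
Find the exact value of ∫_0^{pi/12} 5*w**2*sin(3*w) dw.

-10/27 - 5*sqrt(2)*pi**2/864 + 5*sqrt(2)*pi/108 + 5*sqrt(2)/27

Integrate by parts twice (u = w^2, dv = 5*sin(3*w) dw).
An antiderivative is F(w) = -5*w**2*cos(3*w)/3 + 10*w*sin(3*w)/9 + 10*cos(3*w)/27.
Then F(pi/12) - F(0) = (5*sqrt(2)*(-pi**2 + 8*pi + 32)/864) - (10/27) = -10/27 - 5*sqrt(2)*pi**2/864 + 5*sqrt(2)*pi/108 + 5*sqrt(2)/27.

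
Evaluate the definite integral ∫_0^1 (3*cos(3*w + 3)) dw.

Let u = 3*w + 3, so du = 3 dw. When w = 0, u = 3; when w = 1, u = 6.
The integral becomes ∫ cos(u) du from 3 to 6, with antiderivative sin(u).
Back in w: F(w) = sin(3*w + 3).
Then F(1) - F(0) = (sin(6)) - (sin(3)) = sin(6) - sin(3).

sin(6) - sin(3)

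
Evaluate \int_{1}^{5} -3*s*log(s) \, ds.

18 - 75*log(5)/2

Integrate by parts once (u = ln s, dv = -3*s ds).
An antiderivative is F(s) = -3*s**2*(2*log(s) - 1)/4.
Then F(5) - F(1) = (75/4 - 75*log(5)/2) - (3/4) = 18 - 75*log(5)/2.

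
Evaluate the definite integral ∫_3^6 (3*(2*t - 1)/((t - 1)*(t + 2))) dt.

Factor the denominator: t**2 + t - 2 = (t + 2)(t - 1).
Partial fractions: 3*(2*t - 1)/((t - 1)*(t + 2)) = 5/(t + 2) + 1/(t - 1).
An antiderivative is F(t) = log(t - 1) + 5*log(t + 2).
Then F(6) - F(3) = (log(5) + 15*log(2)) - (log(2) + 5*log(5)) = -4*log(5) + 14*log(2).

-4*log(5) + 14*log(2)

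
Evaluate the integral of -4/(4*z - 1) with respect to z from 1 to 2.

log(3/7)

An antiderivative is F(z) = -log(4*z - 1).
Then F(2) - F(1) = (-log(7)) - (-log(3)) = log(3/7).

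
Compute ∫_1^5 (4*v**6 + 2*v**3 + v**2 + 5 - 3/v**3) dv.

23632444/525

By the power rule, an antiderivative is F(v) = 4*v**7/7 + v**4/2 + v**3/3 + 5*v + 3/(2*v**2).
Then F(5) - F(1) = (23636594/525) - (166/21) = 23632444/525.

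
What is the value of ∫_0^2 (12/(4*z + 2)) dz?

3*log(5)

Let u = 4*z + 2, so du = 4 dz. When z = 0, u = 2; when z = 2, u = 10.
The integral becomes 3·∫ 1/u du from 2 to 10, with antiderivative 3*log(u).
Back in z: F(z) = 3*log(4*z + 2).
Then F(2) - F(0) = (3*log(2) + 3*log(5)) - (log(8)) = 3*log(5).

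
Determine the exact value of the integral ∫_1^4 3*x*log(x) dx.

Integrate by parts once (u = ln x, dv = 3*x dx).
An antiderivative is F(x) = 3*x**2*(2*log(x) - 1)/4.
Then F(4) - F(1) = (-12 + 48*log(2)) - (-3/4) = -45/4 + 48*log(2).

-45/4 + 48*log(2)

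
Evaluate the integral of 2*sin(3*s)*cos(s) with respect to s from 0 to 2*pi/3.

9/8

Use the identity sin(3*s)cos(s) = [sin(4*s) + sin(2*s)]/2.
An antiderivative is F(s) = -cos(2*s)/2 - cos(4*s)/4.
Then F(2*pi/3) - F(0) = (3/8) - (-3/4) = 9/8.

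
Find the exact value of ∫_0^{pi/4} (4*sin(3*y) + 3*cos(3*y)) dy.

An antiderivative is F(y) = sin(3*y) - 4*cos(3*y)/3.
Then F(pi/4) - F(0) = (7*sqrt(2)/6) - (-4/3) = 4/3 + 7*sqrt(2)/6.

4/3 + 7*sqrt(2)/6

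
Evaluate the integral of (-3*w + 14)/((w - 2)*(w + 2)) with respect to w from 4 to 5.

-5*log(7) + 3*log(2) + 7*log(3)

Factor the denominator: w**2 - 4 = (w + 2)(w - 2).
Partial fractions: (-3*w + 14)/((w - 2)*(w + 2)) = -5/(w + 2) + 2/(w - 2).
An antiderivative is F(w) = 2*log(w - 2) - 5*log(w + 2).
Then F(5) - F(4) = (-5*log(7) + 2*log(3)) - (-5*log(3) - 3*log(2)) = -5*log(7) + 3*log(2) + 7*log(3).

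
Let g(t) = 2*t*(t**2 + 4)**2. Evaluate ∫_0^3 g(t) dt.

Let u = t**2 + 4, so du = 2*t dt. When t = 0, u = 4; when t = 3, u = 13.
The integral becomes ∫ u**2 du from 4 to 13, with antiderivative u**3/3.
Back in t: F(t) = (t**2 + 4)**3/3.
Then F(3) - F(0) = (2197/3) - (64/3) = 711.

711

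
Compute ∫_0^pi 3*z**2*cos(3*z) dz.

Integrate by parts twice (u = z^2, dv = 3*cos(3*z) dz).
An antiderivative is F(z) = z**2*sin(3*z) + 2*z*cos(3*z)/3 - 2*sin(3*z)/9.
Then F(pi) - F(0) = (-2*pi/3) - (0) = -2*pi/3.

-2*pi/3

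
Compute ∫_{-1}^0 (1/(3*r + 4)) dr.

An antiderivative is F(r) = log(3*r + 4)/3.
Then F(0) - F(-1) = (2*log(2)/3) - (0) = 2*log(2)/3.

2*log(2)/3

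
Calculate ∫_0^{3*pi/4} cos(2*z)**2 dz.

3*pi/8

Use the identity cos^2(2*z) = (1 + cos(4*z))/2.
An antiderivative is F(z) = z/2 + sin(4*z)/8.
Then F(3*pi/4) - F(0) = (3*pi/8) - (0) = 3*pi/8.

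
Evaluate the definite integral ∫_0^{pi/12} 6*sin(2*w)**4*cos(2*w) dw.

3/160

Let u = sin(2*w), so du = 2*cos(2*w) dw. When w = 0, u = 0; when w = pi/12, u = 1/2.
The integral becomes 3·∫ u**4 du from 0 to 1/2, with antiderivative 3*u**5/5.
Back in w: F(w) = 3*sin(2*w)**5/5.
Then F(pi/12) - F(0) = (3/160) - (0) = 3/160.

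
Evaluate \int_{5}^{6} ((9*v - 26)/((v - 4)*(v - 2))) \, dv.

Factor the denominator: v**2 - 6*v + 8 = (v - 2)(v - 4).
Partial fractions: (9*v - 26)/((v - 4)*(v - 2)) = 4/(v - 2) + 5/(v - 4).
An antiderivative is F(v) = 5*log(v - 4) + 4*log(v - 2).
Then F(6) - F(5) = (13*log(2)) - (log(81)) = -4*log(3) + 13*log(2).

-4*log(3) + 13*log(2)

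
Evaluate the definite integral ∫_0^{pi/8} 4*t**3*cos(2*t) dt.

-3*sqrt(2)/4 - 3*sqrt(2)*pi/16 + sqrt(2)*pi**3/512 + 3*sqrt(2)*pi**2/128 + 3/2

Integrate by parts 3 times (u = t^3, dv = 4*cos(2*t) dt).
An antiderivative is F(t) = 2*t**3*sin(2*t) + 3*t**2*cos(2*t) - 3*t*sin(2*t) - 3*cos(2*t)/2.
Then F(pi/8) - F(0) = (sqrt(2)*(-384 - 96*pi + pi**3 + 12*pi**2)/512) - (-3/2) = -3*sqrt(2)/4 - 3*sqrt(2)*pi/16 + sqrt(2)*pi**3/512 + 3*sqrt(2)*pi**2/128 + 3/2.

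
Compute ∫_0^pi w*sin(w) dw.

pi

Integrate by parts once (u = w, dv = sin(w) dw).
An antiderivative is F(w) = -w*cos(w) + sin(w).
Then F(pi) - F(0) = (pi) - (0) = pi.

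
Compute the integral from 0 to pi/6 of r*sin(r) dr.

-sqrt(3)*pi/12 + 1/2

Integrate by parts once (u = r, dv = sin(r) dr).
An antiderivative is F(r) = -r*cos(r) + sin(r).
Then F(pi/6) - F(0) = (-sqrt(3)*pi/12 + 1/2) - (0) = -sqrt(3)*pi/12 + 1/2.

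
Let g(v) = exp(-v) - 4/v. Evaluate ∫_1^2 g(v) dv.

An antiderivative is F(v) = -4*log(v) - exp(-v).
Then F(2) - F(1) = (-4*log(2) - exp(-2)) - (-exp(-1)) = -4*log(2) - exp(-2) + exp(-1).

-4*log(2) - exp(-2) + exp(-1)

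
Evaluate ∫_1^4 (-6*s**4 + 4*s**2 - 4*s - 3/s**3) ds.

By the power rule, an antiderivative is F(s) = -6*s**5/5 + 4*s**3/3 - 2*s**2 + 3/(2*s**2).
Then F(4) - F(1) = (-564179/480) - (-11/30) = -188001/160.

-188001/160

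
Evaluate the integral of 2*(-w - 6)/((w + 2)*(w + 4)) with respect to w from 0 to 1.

log(25/81)

Factor the denominator: w**2 + 6*w + 8 = (w + 4)(w + 2).
Partial fractions: 2*(-w - 6)/((w + 2)*(w + 4)) = 2/(w + 4) - 4/(w + 2).
An antiderivative is F(w) = -4*log(w + 2) + 2*log(w + 4).
Then F(1) - F(0) = (log(25/81)) - (0) = log(25/81).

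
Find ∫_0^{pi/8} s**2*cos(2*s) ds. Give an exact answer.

Integrate by parts twice (u = s^2, dv = cos(2*s) ds).
An antiderivative is F(s) = s**2*sin(2*s)/2 + s*cos(2*s)/2 - sin(2*s)/4.
Then F(pi/8) - F(0) = (sqrt(2)*(-32 + pi**2 + 8*pi)/256) - (0) = sqrt(2)*(-32 + pi**2 + 8*pi)/256.

sqrt(2)*(-32 + pi**2 + 8*pi)/256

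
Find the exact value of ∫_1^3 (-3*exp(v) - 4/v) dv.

An antiderivative is F(v) = -3*exp(v) - 4*log(v).
Then F(3) - F(1) = (-3*exp(3) - log(81)) - (-3*exp(1)) = -3*exp(3) - log(81) + 3*exp(1).

-3*exp(3) - log(81) + 3*exp(1)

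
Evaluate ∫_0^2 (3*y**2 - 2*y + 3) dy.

10

By the power rule, an antiderivative is F(y) = y**3 - y**2 + 3*y.
Then F(2) - F(0) = (10) - (0) = 10.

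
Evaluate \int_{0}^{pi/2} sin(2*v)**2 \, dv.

pi/4

Use the identity sin^2(2*v) = (1 - cos(4*v))/2.
An antiderivative is F(v) = v/2 - sin(4*v)/8.
Then F(pi/2) - F(0) = (pi/4) - (0) = pi/4.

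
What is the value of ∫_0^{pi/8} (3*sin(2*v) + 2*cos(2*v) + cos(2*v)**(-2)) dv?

An antiderivative is F(v) = sin(2*v) - 3*cos(2*v)/2 + tan(2*v)/2.
Then F(pi/8) - F(0) = (1/2 - sqrt(2)/4) - (-3/2) = 2 - sqrt(2)/4.

2 - sqrt(2)/4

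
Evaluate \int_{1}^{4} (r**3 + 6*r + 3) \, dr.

By the power rule, an antiderivative is F(r) = r**4/4 + 3*r**2 + 3*r.
Then F(4) - F(1) = (124) - (25/4) = 471/4.

471/4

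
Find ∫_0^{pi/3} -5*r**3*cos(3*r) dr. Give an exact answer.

Integrate by parts 3 times (u = r^3, dv = -5*cos(3*r) dr).
An antiderivative is F(r) = -5*r**3*sin(3*r)/3 - 5*r**2*cos(3*r)/3 + 10*r*sin(3*r)/9 + 10*cos(3*r)/27.
Then F(pi/3) - F(0) = (-10/27 + 5*pi**2/27) - (10/27) = -20/27 + 5*pi**2/27.

-20/27 + 5*pi**2/27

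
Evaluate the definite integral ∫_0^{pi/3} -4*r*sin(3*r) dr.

Integrate by parts once (u = r, dv = -4*sin(3*r) dr).
An antiderivative is F(r) = 4*r*cos(3*r)/3 - 4*sin(3*r)/9.
Then F(pi/3) - F(0) = (-4*pi/9) - (0) = -4*pi/9.

-4*pi/9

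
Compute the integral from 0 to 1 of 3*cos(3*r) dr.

Let u = 3*r, so du = 3 dr. When r = 0, u = 0; when r = 1, u = 3.
The integral becomes ∫ cos(u) du from 0 to 3, with antiderivative sin(u).
Back in r: F(r) = sin(3*r).
Then F(1) - F(0) = (sin(3)) - (0) = sin(3).

sin(3)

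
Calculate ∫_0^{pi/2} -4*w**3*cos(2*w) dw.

Integrate by parts 3 times (u = w^3, dv = -4*cos(2*w) dw).
An antiderivative is F(w) = -2*w**3*sin(2*w) - 3*w**2*cos(2*w) + 3*w*sin(2*w) + 3*cos(2*w)/2.
Then F(pi/2) - F(0) = (-3/2 + 3*pi**2/4) - (3/2) = -3 + 3*pi**2/4.

-3 + 3*pi**2/4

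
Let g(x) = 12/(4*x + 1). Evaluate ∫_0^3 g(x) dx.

3*log(13)

Let u = 4*x + 1, so du = 4 dx. When x = 0, u = 1; when x = 3, u = 13.
The integral becomes 3·∫ 1/u du from 1 to 13, with antiderivative 3*log(u).
Back in x: F(x) = 3*log(4*x + 1).
Then F(3) - F(0) = (3*log(13)) - (0) = 3*log(13).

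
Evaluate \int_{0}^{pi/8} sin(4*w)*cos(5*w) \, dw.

-4/9 + 5*sqrt(sqrt(2) + 2)/18

Use the identity sin(4*w)cos(5*w) = [sin(9*w) + sin(-w)]/2.
An antiderivative is F(w) = cos(w)/2 - cos(9*w)/18.
Then F(pi/8) - F(0) = (5*sqrt(sqrt(2) + 2)/18) - (4/9) = -4/9 + 5*sqrt(sqrt(2) + 2)/18.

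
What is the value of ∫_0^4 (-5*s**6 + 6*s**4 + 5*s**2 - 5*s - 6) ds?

By the power rule, an antiderivative is F(s) = -5*s**7/7 + 6*s**5/5 + 5*s**3/3 - 5*s**2/2 - 6*s.
Then F(4) - F(0) = (-1095296/105) - (0) = -1095296/105.

-1095296/105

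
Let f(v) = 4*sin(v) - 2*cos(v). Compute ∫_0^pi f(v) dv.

8

An antiderivative is F(v) = -2*sin(v) - 4*cos(v).
Then F(pi) - F(0) = (4) - (-4) = 8.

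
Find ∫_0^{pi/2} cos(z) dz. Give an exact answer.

1

An antiderivative is F(z) = sin(z).
Then F(pi/2) - F(0) = (1) - (0) = 1.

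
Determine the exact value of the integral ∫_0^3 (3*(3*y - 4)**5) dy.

3843/2

Let u = 3*y - 4, so du = 3 dy. When y = 0, u = -4; when y = 3, u = 5.
The integral becomes ∫ u**5 du from -4 to 5, with antiderivative u**6/6.
Back in y: F(y) = (3*y - 4)**6/6.
Then F(3) - F(0) = (15625/6) - (2048/3) = 3843/2.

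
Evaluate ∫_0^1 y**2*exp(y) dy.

-2 + E

Integrate by parts twice (u = y^2, dv = exp(y) dy).
An antiderivative is F(y) = (y**2 - 2*y + 2)*exp(y).
Then F(1) - F(0) = (E) - (2) = -2 + E.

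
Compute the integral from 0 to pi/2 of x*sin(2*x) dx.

pi/4

Integrate by parts once (u = x, dv = sin(2*x) dx).
An antiderivative is F(x) = -x*cos(2*x)/2 + sin(2*x)/4.
Then F(pi/2) - F(0) = (pi/4) - (0) = pi/4.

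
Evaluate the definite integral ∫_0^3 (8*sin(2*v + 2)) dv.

4*cos(2) - 4*cos(8)

Let u = 2*v + 2, so du = 2 dv. When v = 0, u = 2; when v = 3, u = 8.
The integral becomes 4·∫ sin(u) du from 2 to 8, with antiderivative -4*cos(u).
Back in v: F(v) = -4*cos(2*v + 2).
Then F(3) - F(0) = (-4*cos(8)) - (-4*cos(2)) = 4*cos(2) - 4*cos(8).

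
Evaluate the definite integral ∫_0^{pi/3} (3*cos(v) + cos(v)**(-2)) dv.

5*sqrt(3)/2

An antiderivative is F(v) = 3*sin(v) + tan(v).
Then F(pi/3) - F(0) = (5*sqrt(3)/2) - (0) = 5*sqrt(3)/2.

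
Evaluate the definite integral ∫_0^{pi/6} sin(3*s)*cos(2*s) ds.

Use the identity sin(3*s)cos(2*s) = [sin(5*s) + sin(s)]/2.
An antiderivative is F(s) = -cos(s)/2 - cos(5*s)/10.
Then F(pi/6) - F(0) = (-sqrt(3)/5) - (-3/5) = 3/5 - sqrt(3)/5.

3/5 - sqrt(3)/5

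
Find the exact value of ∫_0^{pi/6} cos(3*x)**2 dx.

Use the identity cos^2(3*x) = (1 + cos(6*x))/2.
An antiderivative is F(x) = x/2 + sin(6*x)/12.
Then F(pi/6) - F(0) = (pi/12) - (0) = pi/12.

pi/12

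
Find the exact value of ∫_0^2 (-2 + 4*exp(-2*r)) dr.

-2 - 2*exp(-4)

An antiderivative is F(r) = -2*r - 2*exp(-2*r).
Then F(2) - F(0) = (-4 - 2*exp(-4)) - (-2) = -2 - 2*exp(-4).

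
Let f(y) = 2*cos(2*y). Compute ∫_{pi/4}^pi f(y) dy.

An antiderivative is F(y) = sin(2*y).
Then F(pi) - F(pi/4) = (0) - (1) = -1.

-1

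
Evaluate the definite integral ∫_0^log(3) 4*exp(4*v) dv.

80

Let u = exp(v), so du = exp(v) dv. When v = 0, u = 1; when v = log(3), u = 3.
The integral becomes 4·∫ u**3 du from 1 to 3, with antiderivative u**4.
Back in v: F(v) = exp(4*v).
Then F(log(3)) - F(0) = (81) - (1) = 80.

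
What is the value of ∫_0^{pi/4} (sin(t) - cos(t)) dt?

An antiderivative is F(t) = -sin(t) - cos(t).
Then F(pi/4) - F(0) = (-sqrt(2)) - (-1) = 1 - sqrt(2).

1 - sqrt(2)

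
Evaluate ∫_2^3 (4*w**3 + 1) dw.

By the power rule, an antiderivative is F(w) = w**4 + w.
Then F(3) - F(2) = (84) - (18) = 66.

66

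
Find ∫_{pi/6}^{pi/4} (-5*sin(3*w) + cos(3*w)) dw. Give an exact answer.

-2*sqrt(2)/3 - 1/3

An antiderivative is F(w) = sin(3*w)/3 + 5*cos(3*w)/3.
Then F(pi/4) - F(pi/6) = (-2*sqrt(2)/3) - (1/3) = -2*sqrt(2)/3 - 1/3.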